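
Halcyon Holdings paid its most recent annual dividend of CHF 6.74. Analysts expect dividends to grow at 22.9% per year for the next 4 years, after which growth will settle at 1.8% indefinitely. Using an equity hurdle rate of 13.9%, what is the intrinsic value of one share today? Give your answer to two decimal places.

CHF 109.59

Two-stage DDM. Project D₁…D_4 at 0.229, terminal growth 0.018, discount at r = 0.139.
D_1 = 8.2835
D_2 = 10.1804
D_3 = 12.5117
D_4 = 15.3769
Terminal value at t=4: TV = D_5/(r−g) = 15.6536/(0.139−0.018) = 129.3689
P₀ = 8.2835/(1+0.139)^1 + 10.1804/(1+0.139)^2 + 12.5117/(1+0.139)^3 + 15.3769/(1+0.139)^4 + 129.3689/(1+0.139)^4 = 109.5896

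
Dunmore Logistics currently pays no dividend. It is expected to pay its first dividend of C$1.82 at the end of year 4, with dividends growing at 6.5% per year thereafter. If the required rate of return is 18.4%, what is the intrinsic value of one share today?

Deferred-dividend DDM. At t=3 the remaining stream is a growing perpetuity with first payment D_4 = 1.82.
V_3 = D_4/(r−g) = 1.82/(0.184−0.065) = 15.2941
P₀ = V_3/(1+r)^3 = 15.2941/(1+0.184)^3 = 9.2144

C$9.21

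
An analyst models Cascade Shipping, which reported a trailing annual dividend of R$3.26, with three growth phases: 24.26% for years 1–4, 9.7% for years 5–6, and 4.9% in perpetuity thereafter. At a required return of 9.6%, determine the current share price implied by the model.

R$149.25

Three-stage DDM. Project D₁…D_6; terminal Gordon value at t=6 with g = 0.049; discount at r = 0.096.
D_1 = 4.0509
D_2 = 5.0336
D_3 = 6.2548
D_4 = 7.7722
D_5 = 8.5261
D_6 = 9.3531
TV_6 = 9.8114/(0.096−0.049) = 208.7536
P₀ = Σ Dₜ/(1+r)ᵗ + TV_6/(1+r)^6 = 149.2514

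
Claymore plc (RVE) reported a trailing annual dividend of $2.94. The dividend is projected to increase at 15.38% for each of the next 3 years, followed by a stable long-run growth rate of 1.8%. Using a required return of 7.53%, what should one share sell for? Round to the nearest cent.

Two-stage DDM. Project D₁…D_3 at 0.1538, terminal growth 0.018, discount at r = 0.0753.
D_1 = 3.3922
D_2 = 3.9139
D_3 = 4.5158
Terminal value at t=3: TV = D_4/(r−g) = 4.5971/(0.0753−0.018) = 80.2291
P₀ = 3.3922/(1+0.0753)^1 + 3.9139/(1+0.0753)^2 + 4.5158/(1+0.0753)^3 + 80.2291/(1+0.0753)^3 = 74.6988

$74.70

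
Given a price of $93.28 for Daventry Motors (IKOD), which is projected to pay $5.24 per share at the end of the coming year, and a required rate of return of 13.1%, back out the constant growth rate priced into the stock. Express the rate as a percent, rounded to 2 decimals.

7.48%

From P₀ = D₁/(r − g), the implied growth is g = r − D₁/P₀.
g = 0.131 − 5.24/93.28 = 0.131 − 0.05617 = 0.07483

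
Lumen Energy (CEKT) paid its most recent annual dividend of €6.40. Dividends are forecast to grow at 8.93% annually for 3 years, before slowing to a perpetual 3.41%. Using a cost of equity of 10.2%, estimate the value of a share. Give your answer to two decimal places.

Two-stage DDM. Project D₁…D_3 at 0.0893, terminal growth 0.0341, discount at r = 0.102.
D_1 = 6.9715
D_2 = 7.5941
D_3 = 8.2722
Terminal value at t=3: TV = D_4/(r−g) = 8.5543/(0.102−0.0341) = 125.9840
P₀ = 6.9715/(1+0.102)^1 + 7.5941/(1+0.102)^2 + 8.2722/(1+0.102)^3 + 125.9840/(1+0.102)^3 = 112.9000

€112.90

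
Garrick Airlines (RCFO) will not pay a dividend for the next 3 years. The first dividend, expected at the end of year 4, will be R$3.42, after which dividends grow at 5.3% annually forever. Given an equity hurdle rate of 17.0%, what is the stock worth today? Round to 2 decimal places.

Deferred-dividend DDM. At t=3 the remaining stream is a growing perpetuity with first payment D_4 = 3.42.
V_3 = D_4/(r−g) = 3.42/(0.17−0.053) = 29.2308
P₀ = V_3/(1+r)^3 = 29.2308/(1+0.17)^3 = 18.2508

R$18.25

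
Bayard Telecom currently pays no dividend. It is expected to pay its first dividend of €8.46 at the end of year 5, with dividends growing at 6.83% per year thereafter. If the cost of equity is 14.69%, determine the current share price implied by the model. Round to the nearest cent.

Deferred-dividend DDM. At t=4 the remaining stream is a growing perpetuity with first payment D_5 = 8.46.
V_4 = D_5/(r−g) = 8.46/(0.1469−0.0683) = 107.6336
P₀ = V_4/(1+r)^4 = 107.6336/(1+0.1469)^4 = 62.2079

€62.21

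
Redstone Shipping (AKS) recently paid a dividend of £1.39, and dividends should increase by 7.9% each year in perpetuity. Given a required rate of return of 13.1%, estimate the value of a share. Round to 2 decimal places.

£28.84

Gordon growth model: P₀ = D₁/(r − g). D₁ = 1.39 × (1 + 0.079) = 1.4998.
P₀ = 1.4998 / (0.131 − 0.079) = 1.4998 / 0.052 = 28.8425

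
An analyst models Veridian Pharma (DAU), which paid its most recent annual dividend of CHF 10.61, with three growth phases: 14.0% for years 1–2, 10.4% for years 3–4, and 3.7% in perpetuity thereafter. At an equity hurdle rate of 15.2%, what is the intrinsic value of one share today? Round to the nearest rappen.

CHF 126.44

Three-stage DDM. Project D₁…D_4; terminal Gordon value at t=4 with g = 0.037; discount at r = 0.152.
D_1 = 12.0954
D_2 = 13.7888
D_3 = 15.2228
D_4 = 16.8060
TV_4 = 17.4278/(0.152−0.037) = 151.5459
P₀ = Σ Dₜ/(1+r)ᵗ + TV_4/(1+r)^4 = 126.4358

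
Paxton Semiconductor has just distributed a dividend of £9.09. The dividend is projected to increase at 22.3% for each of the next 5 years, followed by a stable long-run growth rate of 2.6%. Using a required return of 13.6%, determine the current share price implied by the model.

£179.64

Two-stage DDM. Project D₁…D_5 at 0.223, terminal growth 0.026, discount at r = 0.136.
D_1 = 11.1171
D_2 = 13.5962
D_3 = 16.6281
D_4 = 20.3362
D_5 = 24.8712
Terminal value at t=5: TV = D_6/(r−g) = 25.5178/(0.136−0.026) = 231.9802
P₀ = 11.1171/(1+0.136)^1 + 13.5962/(1+0.136)^2 + 16.6281/(1+0.136)^3 + 20.3362/(1+0.136)^4 + 24.8712/(1+0.136)^5 + 231.9802/(1+0.136)^5 = 179.6411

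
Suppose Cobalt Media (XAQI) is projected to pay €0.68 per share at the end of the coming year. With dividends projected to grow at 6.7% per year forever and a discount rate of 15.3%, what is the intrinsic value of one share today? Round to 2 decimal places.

Gordon growth model: P₀ = D₁/(r − g), with D₁ = 0.68 given directly.
P₀ = 0.6800 / (0.153 − 0.067) = 0.6800 / 0.086 = 7.9070

€7.91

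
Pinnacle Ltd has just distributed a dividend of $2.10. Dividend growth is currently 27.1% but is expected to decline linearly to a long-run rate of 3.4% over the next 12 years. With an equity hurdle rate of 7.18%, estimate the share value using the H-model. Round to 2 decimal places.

H-model: P₀ = D₀[(1+g_L) + H(g_S−g_L)]/(r−g_L), with H = 12/2 = 6.
P₀ = 2.10 × [(1+0.034) + 6×(0.271−0.034)] / (0.0718−0.034)
   = 2.10 × 2.4560 / 0.0378 = 136.4444

$136.44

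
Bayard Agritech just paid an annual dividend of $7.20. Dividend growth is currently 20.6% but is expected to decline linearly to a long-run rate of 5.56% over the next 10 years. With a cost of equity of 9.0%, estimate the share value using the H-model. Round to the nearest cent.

H-model: P₀ = D₀[(1+g_L) + H(g_S−g_L)]/(r−g_L), with H = 10/2 = 5.
P₀ = 7.20 × [(1+0.0556) + 5×(0.206−0.0556)] / (0.09−0.0556)
   = 7.20 × 1.8076 / 0.0344 = 378.3349

$378.33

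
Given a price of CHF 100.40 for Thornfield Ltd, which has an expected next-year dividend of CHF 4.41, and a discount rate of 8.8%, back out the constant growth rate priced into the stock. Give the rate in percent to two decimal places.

4.41%

From P₀ = D₁/(r − g), the implied growth is g = r − D₁/P₀.
g = 0.088 − 4.41/100.40 = 0.088 − 0.04392 = 0.04408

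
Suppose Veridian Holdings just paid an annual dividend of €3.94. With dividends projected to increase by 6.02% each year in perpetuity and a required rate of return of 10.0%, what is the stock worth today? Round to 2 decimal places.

Gordon growth model: P₀ = D₁/(r − g). D₁ = 3.94 × (1 + 0.0602) = 4.1772.
P₀ = 4.1772 / (0.1 − 0.0602) = 4.1772 / 0.0398 = 104.9545

€104.95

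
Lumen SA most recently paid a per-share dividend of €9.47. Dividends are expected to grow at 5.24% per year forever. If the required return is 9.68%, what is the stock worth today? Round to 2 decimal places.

€224.46

Gordon growth model: P₀ = D₁/(r − g). D₁ = 9.47 × (1 + 0.0524) = 9.9662.
P₀ = 9.9662 / (0.0968 − 0.0524) = 9.9662 / 0.0444 = 224.4646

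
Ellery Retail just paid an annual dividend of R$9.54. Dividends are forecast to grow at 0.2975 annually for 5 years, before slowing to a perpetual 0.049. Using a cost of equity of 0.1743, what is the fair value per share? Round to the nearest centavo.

Two-stage DDM. Project D₁…D_5 at 0.2975, terminal growth 0.049, discount at r = 0.1743.
D_1 = 12.3781
D_2 = 16.0606
D_3 = 20.8387
D_4 = 27.0382
D_5 = 35.0821
Terminal value at t=5: TV = D_6/(r−g) = 36.8011/(0.1743−0.049) = 293.7038
P₀ = 12.3781/(1+0.1743)^1 + 16.0606/(1+0.1743)^2 + 20.8387/(1+0.1743)^3 + 27.0382/(1+0.1743)^4 + 35.0821/(1+0.1743)^5 + 293.7038/(1+0.1743)^5 = 196.5124

R$196.51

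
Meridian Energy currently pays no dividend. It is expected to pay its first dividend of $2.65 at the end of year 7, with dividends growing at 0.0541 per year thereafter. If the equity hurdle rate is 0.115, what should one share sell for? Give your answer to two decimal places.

Deferred-dividend DDM. At t=6 the remaining stream is a growing perpetuity with first payment D_7 = 2.65.
V_6 = D_7/(r−g) = 2.65/(0.115−0.0541) = 43.5140
P₀ = V_6/(1+r)^6 = 43.5140/(1+0.115)^6 = 22.6454

$22.65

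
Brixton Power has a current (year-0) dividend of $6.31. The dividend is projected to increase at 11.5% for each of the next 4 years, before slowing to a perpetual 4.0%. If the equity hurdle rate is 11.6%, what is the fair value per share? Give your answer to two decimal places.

Two-stage DDM. Project D₁…D_4 at 0.115, terminal growth 0.04, discount at r = 0.116.
D_1 = 7.0356
D_2 = 7.8447
D_3 = 8.7469
D_4 = 9.7528
Terminal value at t=4: TV = D_5/(r−g) = 10.1429/(0.116−0.04) = 133.4592
P₀ = 7.0356/(1+0.116)^1 + 7.8447/(1+0.116)^2 + 8.7469/(1+0.116)^3 + 9.7528/(1+0.116)^4 + 133.4592/(1+0.116)^4 = 111.2218

$111.22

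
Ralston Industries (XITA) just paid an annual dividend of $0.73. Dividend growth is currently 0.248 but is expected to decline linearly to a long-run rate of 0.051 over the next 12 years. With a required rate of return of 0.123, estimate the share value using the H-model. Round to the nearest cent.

H-model: P₀ = D₀[(1+g_L) + H(g_S−g_L)]/(r−g_L), with H = 12/2 = 6.
P₀ = 0.73 × [(1+0.051) + 6×(0.248−0.051)] / (0.123−0.051)
   = 0.73 × 2.2330 / 0.072 = 22.6401

$22.64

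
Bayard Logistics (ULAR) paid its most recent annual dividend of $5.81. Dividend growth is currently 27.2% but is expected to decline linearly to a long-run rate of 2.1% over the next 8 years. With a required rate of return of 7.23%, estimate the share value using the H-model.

H-model: P₀ = D₀[(1+g_L) + H(g_S−g_L)]/(r−g_L), with H = 8/2 = 4.
P₀ = 5.81 × [(1+0.021) + 4×(0.272−0.021)] / (0.0723−0.021)
   = 5.81 × 2.0250 / 0.0513 = 229.3421

$229.34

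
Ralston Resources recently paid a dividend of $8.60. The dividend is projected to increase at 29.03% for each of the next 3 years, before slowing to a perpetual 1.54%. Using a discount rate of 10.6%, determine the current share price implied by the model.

$188.44

Two-stage DDM. Project D₁…D_3 at 0.2903, terminal growth 0.0154, discount at r = 0.106.
D_1 = 11.0966
D_2 = 14.3179
D_3 = 18.4744
Terminal value at t=3: TV = D_4/(r−g) = 18.7589/(0.106−0.0154) = 207.0520
P₀ = 11.0966/(1+0.106)^1 + 14.3179/(1+0.106)^2 + 18.4744/(1+0.106)^3 + 207.0520/(1+0.106)^3 = 188.4367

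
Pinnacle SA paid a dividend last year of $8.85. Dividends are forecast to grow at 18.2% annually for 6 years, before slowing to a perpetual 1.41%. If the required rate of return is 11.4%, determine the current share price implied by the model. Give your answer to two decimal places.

Two-stage DDM. Project D₁…D_6 at 0.182, terminal growth 0.0141, discount at r = 0.114.
D_1 = 10.4607
D_2 = 12.3645
D_3 = 14.6149
D_4 = 17.2748
D_5 = 20.4188
D_6 = 24.1350
Terminal value at t=6: TV = D_7/(r−g) = 24.4754/(0.114−0.0141) = 244.9985
P₀ = 10.4607/(1+0.114)^1 + 12.3645/(1+0.114)^2 + 14.6149/(1+0.114)^3 + 17.2748/(1+0.114)^4 + 20.4188/(1+0.114)^5 + 24.1350/(1+0.114)^6 + 244.9985/(1+0.114)^6 = 193.8612

$193.86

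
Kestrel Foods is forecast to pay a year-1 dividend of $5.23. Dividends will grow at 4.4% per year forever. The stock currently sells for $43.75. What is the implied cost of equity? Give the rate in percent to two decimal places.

16.35%

Rearranging the constant-growth DDM: r = D₁/P₀ + g.
r = 5.2300 / 43.75 + 0.044 = 0.11954 + 0.044 = 0.16354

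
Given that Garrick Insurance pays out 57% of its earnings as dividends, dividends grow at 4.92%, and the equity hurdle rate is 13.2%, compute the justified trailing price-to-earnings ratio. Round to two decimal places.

Justified trailing P/E = b(1+g)/(r−g) = 0.57×(1+0.0492)/(0.132−0.0492) = 7.2228

7.22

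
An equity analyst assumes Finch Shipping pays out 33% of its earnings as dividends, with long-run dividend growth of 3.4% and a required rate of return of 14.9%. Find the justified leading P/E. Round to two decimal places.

Justified leading P/E = b/(r−g) = 0.33/(0.149−0.034) = 2.8696

2.87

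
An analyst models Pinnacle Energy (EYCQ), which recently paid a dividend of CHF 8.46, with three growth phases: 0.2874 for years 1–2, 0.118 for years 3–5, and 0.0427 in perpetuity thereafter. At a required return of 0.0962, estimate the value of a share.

CHF 299.28

Three-stage DDM. Project D₁…D_5; terminal Gordon value at t=5 with g = 0.0427; discount at r = 0.0962.
D_1 = 10.8914
D_2 = 14.0216
D_3 = 15.6761
D_4 = 17.5259
D_5 = 19.5940
TV_5 = 20.4306/(0.0962−0.0427) = 381.8813
P₀ = Σ Dₜ/(1+r)ᵗ + TV_5/(1+r)^5 = 299.2775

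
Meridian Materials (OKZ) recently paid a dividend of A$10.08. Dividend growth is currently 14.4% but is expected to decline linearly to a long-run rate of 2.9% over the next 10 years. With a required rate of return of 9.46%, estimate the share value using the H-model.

A$246.47

H-model: P₀ = D₀[(1+g_L) + H(g_S−g_L)]/(r−g_L), with H = 10/2 = 5.
P₀ = 10.08 × [(1+0.029) + 5×(0.144−0.029)] / (0.0946−0.029)
   = 10.08 × 1.6040 / 0.0656 = 246.4683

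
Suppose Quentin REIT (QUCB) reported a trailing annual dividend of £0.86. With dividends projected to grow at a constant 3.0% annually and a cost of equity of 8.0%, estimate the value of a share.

£17.72

Gordon growth model: P₀ = D₁/(r − g). D₁ = 0.86 × (1 + 0.03) = 0.8858.
P₀ = 0.8858 / (0.08 − 0.03) = 0.8858 / 0.05 = 17.7160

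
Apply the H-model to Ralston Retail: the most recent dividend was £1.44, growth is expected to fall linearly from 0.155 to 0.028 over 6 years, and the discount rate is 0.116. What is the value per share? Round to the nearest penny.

£23.06

H-model: P₀ = D₀[(1+g_L) + H(g_S−g_L)]/(r−g_L), with H = 6/2 = 3.
P₀ = 1.44 × [(1+0.028) + 3×(0.155−0.028)] / (0.116−0.028)
   = 1.44 × 1.4090 / 0.088 = 23.0564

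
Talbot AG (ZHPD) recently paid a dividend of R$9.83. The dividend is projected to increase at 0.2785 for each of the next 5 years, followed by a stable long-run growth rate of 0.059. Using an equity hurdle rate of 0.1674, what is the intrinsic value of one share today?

Two-stage DDM. Project D₁…D_5 at 0.2785, terminal growth 0.059, discount at r = 0.1674.
D_1 = 12.5677
D_2 = 16.0677
D_3 = 20.5426
D_4 = 26.2637
D_5 = 33.5782
Terminal value at t=5: TV = D_6/(r−g) = 35.5593/(0.1674−0.059) = 328.0378
P₀ = 12.5677/(1+0.1674)^1 + 16.0677/(1+0.1674)^2 + 20.5426/(1+0.1674)^3 + 26.2637/(1+0.1674)^4 + 33.5782/(1+0.1674)^5 + 328.0378/(1+0.1674)^5 = 216.3906

R$216.39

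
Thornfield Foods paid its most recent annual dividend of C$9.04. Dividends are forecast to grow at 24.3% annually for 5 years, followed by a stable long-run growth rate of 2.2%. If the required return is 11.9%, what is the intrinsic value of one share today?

C$223.72

Two-stage DDM. Project D₁…D_5 at 0.243, terminal growth 0.022, discount at r = 0.119.
D_1 = 11.2367
D_2 = 13.9672
D_3 = 17.3613
D_4 = 21.5801
D_5 = 26.8240
Terminal value at t=5: TV = D_6/(r−g) = 27.4142/(0.119−0.022) = 282.6202
P₀ = 11.2367/(1+0.119)^1 + 13.9672/(1+0.119)^2 + 17.3613/(1+0.119)^3 + 21.5801/(1+0.119)^4 + 26.8240/(1+0.119)^5 + 282.6202/(1+0.119)^5 = 223.7234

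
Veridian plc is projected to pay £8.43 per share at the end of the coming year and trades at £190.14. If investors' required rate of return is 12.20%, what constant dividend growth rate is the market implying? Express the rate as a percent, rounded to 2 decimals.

From P₀ = D₁/(r − g), the implied growth is g = r − D₁/P₀.
g = 0.122 − 8.43/190.14 = 0.122 − 0.04434 = 0.07766

7.77%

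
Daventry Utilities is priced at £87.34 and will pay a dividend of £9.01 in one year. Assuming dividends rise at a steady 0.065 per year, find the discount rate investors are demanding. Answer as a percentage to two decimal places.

Rearranging the constant-growth DDM: r = D₁/P₀ + g.
r = 9.0100 / 87.34 + 0.065 = 0.10316 + 0.065 = 0.16816

16.82%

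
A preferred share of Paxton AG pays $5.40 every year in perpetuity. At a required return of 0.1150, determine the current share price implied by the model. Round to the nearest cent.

Zero-growth DDM (perpetuity): P₀ = D/r = 5.40 / 0.115 = 46.9565

$46.96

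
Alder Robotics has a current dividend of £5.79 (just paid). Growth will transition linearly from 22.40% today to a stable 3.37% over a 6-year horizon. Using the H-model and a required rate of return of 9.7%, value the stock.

£146.77

H-model: P₀ = D₀[(1+g_L) + H(g_S−g_L)]/(r−g_L), with H = 6/2 = 3.
P₀ = 5.79 × [(1+0.0337) + 3×(0.224−0.0337)] / (0.097−0.0337)
   = 5.79 × 1.6046 / 0.0633 = 146.7715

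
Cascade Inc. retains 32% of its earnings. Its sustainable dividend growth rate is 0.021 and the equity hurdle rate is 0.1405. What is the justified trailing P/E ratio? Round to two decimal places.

Payout ratio b = 1 − 0.32 = 0.68.
Justified trailing P/E = b(1+g)/(r−g) = 0.68×(1+0.021)/(0.1405−0.021) = 5.8099

5.81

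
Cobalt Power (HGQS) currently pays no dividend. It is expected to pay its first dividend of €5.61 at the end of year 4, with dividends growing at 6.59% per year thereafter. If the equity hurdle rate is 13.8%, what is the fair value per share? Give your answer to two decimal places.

€52.80

Deferred-dividend DDM. At t=3 the remaining stream is a growing perpetuity with first payment D_4 = 5.61.
V_3 = D_4/(r−g) = 5.61/(0.138−0.0659) = 77.8086
P₀ = V_3/(1+r)^3 = 77.8086/(1+0.138)^3 = 52.7960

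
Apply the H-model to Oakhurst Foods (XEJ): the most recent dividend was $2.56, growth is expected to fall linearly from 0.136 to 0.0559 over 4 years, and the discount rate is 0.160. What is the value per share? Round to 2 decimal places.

$29.91

H-model: P₀ = D₀[(1+g_L) + H(g_S−g_L)]/(r−g_L), with H = 4/2 = 2.
P₀ = 2.56 × [(1+0.0559) + 2×(0.136−0.0559)] / (0.16−0.0559)
   = 2.56 × 1.2161 / 0.1041 = 29.9060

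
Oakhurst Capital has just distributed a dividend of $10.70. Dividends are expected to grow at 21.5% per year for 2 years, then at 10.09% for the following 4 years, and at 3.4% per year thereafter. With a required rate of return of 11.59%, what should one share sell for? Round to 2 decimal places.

Three-stage DDM. Project D₁…D_6; terminal Gordon value at t=6 with g = 0.034; discount at r = 0.1159.
D_1 = 13.0005
D_2 = 15.7956
D_3 = 17.3894
D_4 = 19.1440
D_5 = 21.0756
D_6 = 23.2021
TV_6 = 23.9910/(0.1159−0.034) = 292.9304
P₀ = Σ Dₜ/(1+r)ᵗ + TV_6/(1+r)^6 = 225.1017

$225.10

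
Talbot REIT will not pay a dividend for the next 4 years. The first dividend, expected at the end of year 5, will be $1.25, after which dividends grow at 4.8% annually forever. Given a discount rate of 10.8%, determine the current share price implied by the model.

$13.82

Deferred-dividend DDM. At t=4 the remaining stream is a growing perpetuity with first payment D_5 = 1.25.
V_4 = D_5/(r−g) = 1.25/(0.108−0.048) = 20.8333
P₀ = V_4/(1+r)^4 = 20.8333/(1+0.108)^4 = 13.8229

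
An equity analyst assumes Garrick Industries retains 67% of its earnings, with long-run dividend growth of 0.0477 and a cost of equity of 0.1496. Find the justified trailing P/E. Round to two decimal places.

3.39

Payout ratio b = 1 − 0.67 = 0.33.
Justified trailing P/E = b(1+g)/(r−g) = 0.33×(1+0.0477)/(0.1496−0.0477) = 3.3929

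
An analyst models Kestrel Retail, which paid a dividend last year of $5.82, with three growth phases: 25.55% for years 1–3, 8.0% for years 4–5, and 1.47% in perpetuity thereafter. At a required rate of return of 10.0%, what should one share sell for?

$138.95

Three-stage DDM. Project D₁…D_5; terminal Gordon value at t=5 with g = 0.0147; discount at r = 0.1.
D_1 = 7.3070
D_2 = 9.1740
D_3 = 11.5179
D_4 = 12.4393
D_5 = 13.4345
TV_5 = 13.6320/(0.1−0.0147) = 159.8120
P₀ = Σ Dₜ/(1+r)ᵗ + TV_5/(1+r)^5 = 138.9467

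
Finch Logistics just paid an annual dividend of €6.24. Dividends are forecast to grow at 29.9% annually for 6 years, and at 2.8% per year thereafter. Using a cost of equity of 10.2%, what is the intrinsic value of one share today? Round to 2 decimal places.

Two-stage DDM. Project D₁…D_6 at 0.299, terminal growth 0.028, discount at r = 0.102.
D_1 = 8.1058
D_2 = 10.5294
D_3 = 13.6777
D_4 = 17.7673
D_5 = 23.0797
D_6 = 29.9805
Terminal value at t=6: TV = D_7/(r−g) = 30.8200/(0.102−0.028) = 416.4865
P₀ = 8.1058/(1+0.102)^1 + 10.5294/(1+0.102)^2 + 13.6777/(1+0.102)^3 + 17.7673/(1+0.102)^4 + 23.0797/(1+0.102)^5 + 29.9805/(1+0.102)^6 + 416.4865/(1+0.102)^6 = 301.7819

€301.78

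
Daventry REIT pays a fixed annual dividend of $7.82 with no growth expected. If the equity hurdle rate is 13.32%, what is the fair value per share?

$58.71

Zero-growth DDM (perpetuity): P₀ = D/r = 7.82 / 0.1332 = 58.7087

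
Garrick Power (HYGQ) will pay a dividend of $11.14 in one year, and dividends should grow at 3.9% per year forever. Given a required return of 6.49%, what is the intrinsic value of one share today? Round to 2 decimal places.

Gordon growth model: P₀ = D₁/(r − g), with D₁ = 11.14 given directly.
P₀ = 11.1400 / (0.0649 − 0.039) = 11.1400 / 0.0259 = 430.1158

$430.12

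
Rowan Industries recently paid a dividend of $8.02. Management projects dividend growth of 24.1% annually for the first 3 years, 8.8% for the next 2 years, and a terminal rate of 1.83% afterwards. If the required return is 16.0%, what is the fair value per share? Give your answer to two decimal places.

Three-stage DDM. Project D₁…D_5; terminal Gordon value at t=5 with g = 0.0183; discount at r = 0.16.
D_1 = 9.9528
D_2 = 12.3514
D_3 = 15.3281
D_4 = 16.6770
D_5 = 18.1446
TV_5 = 18.4767/(0.16−0.0183) = 130.3927
P₀ = Σ Dₜ/(1+r)ᵗ + TV_5/(1+r)^5 = 107.5104

$107.51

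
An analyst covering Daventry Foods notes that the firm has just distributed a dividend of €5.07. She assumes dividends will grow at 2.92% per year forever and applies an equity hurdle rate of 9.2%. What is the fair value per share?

Gordon growth model: P₀ = D₁/(r − g). D₁ = 5.07 × (1 + 0.0292) = 5.2180.
P₀ = 5.2180 / (0.092 − 0.0292) = 5.2180 / 0.0628 = 83.0899

€83.09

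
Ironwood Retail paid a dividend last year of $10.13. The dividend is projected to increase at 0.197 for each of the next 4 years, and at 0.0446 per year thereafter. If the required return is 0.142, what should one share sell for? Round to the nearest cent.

$176.77

Two-stage DDM. Project D₁…D_4 at 0.197, terminal growth 0.0446, discount at r = 0.142.
D_1 = 12.1256
D_2 = 14.5144
D_3 = 17.3737
D_4 = 20.7963
Terminal value at t=4: TV = D_5/(r−g) = 21.7238/(0.142−0.0446) = 223.0371
P₀ = 12.1256/(1+0.142)^1 + 14.5144/(1+0.142)^2 + 17.3737/(1+0.142)^3 + 20.7963/(1+0.142)^4 + 223.0371/(1+0.142)^4 = 176.7726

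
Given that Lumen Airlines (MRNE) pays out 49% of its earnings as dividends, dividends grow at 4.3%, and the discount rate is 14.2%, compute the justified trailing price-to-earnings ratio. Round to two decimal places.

Justified trailing P/E = b(1+g)/(r−g) = 0.49×(1+0.043)/(0.142−0.043) = 5.1623

5.16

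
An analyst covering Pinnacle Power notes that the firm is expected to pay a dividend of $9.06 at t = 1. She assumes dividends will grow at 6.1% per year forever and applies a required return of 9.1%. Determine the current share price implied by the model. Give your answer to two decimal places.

Gordon growth model: P₀ = D₁/(r − g), with D₁ = 9.06 given directly.
P₀ = 9.0600 / (0.091 − 0.061) = 9.0600 / 0.03 = 302.0000

$302.00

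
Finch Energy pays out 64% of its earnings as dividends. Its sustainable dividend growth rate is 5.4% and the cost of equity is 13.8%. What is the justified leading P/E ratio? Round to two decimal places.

7.62

Justified leading P/E = b/(r−g) = 0.64/(0.138−0.054) = 7.6190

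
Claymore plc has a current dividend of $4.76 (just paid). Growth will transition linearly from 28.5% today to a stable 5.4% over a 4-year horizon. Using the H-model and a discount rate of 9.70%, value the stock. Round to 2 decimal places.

H-model: P₀ = D₀[(1+g_L) + H(g_S−g_L)]/(r−g_L), with H = 4/2 = 2.
P₀ = 4.76 × [(1+0.054) + 2×(0.285−0.054)] / (0.097−0.054)
   = 4.76 × 1.5160 / 0.043 = 167.8177

$167.82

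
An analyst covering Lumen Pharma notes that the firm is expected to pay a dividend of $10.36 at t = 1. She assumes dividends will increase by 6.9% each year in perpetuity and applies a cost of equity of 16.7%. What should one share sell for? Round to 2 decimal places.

$105.71

Gordon growth model: P₀ = D₁/(r − g), with D₁ = 10.36 given directly.
P₀ = 10.3600 / (0.167 − 0.069) = 10.3600 / 0.098 = 105.7143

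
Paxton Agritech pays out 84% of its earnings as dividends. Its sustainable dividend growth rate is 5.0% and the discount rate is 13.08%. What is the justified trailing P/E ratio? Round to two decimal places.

Justified trailing P/E = b(1+g)/(r−g) = 0.84×(1+0.05)/(0.1308−0.05) = 10.9158

10.92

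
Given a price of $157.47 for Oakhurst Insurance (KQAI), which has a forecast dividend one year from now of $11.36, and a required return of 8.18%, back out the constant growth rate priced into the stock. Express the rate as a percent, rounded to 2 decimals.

0.97%

From P₀ = D₁/(r − g), the implied growth is g = r − D₁/P₀.
g = 0.0818 − 11.36/157.47 = 0.0818 − 0.07214 = 0.00966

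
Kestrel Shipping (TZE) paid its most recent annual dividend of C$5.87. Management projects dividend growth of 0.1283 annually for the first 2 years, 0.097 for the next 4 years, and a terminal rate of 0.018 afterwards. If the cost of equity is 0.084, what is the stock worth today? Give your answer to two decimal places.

Three-stage DDM. Project D₁…D_6; terminal Gordon value at t=6 with g = 0.018; discount at r = 0.084.
D_1 = 6.6231
D_2 = 7.4729
D_3 = 8.1977
D_4 = 8.9929
D_5 = 9.8652
D_6 = 10.8222
TV_6 = 11.0170/(0.084−0.018) = 166.9236
P₀ = Σ Dₜ/(1+r)ᵗ + TV_6/(1+r)^6 = 141.5623

C$141.56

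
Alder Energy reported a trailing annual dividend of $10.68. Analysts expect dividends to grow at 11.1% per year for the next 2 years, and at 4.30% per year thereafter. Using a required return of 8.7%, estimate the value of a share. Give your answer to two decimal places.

Two-stage DDM. Project D₁…D_2 at 0.111, terminal growth 0.043, discount at r = 0.087.
D_1 = 11.8655
D_2 = 13.1825
Terminal value at t=2: TV = D_3/(r−g) = 13.7494/(0.087−0.043) = 312.4863
P₀ = 11.8655/(1+0.087)^1 + 13.1825/(1+0.087)^2 + 312.4863/(1+0.087)^2 = 286.5399

$286.54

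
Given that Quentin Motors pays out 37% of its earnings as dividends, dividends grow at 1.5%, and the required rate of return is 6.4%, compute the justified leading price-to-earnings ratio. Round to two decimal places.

Justified leading P/E = b/(r−g) = 0.37/(0.064−0.015) = 7.5510

7.55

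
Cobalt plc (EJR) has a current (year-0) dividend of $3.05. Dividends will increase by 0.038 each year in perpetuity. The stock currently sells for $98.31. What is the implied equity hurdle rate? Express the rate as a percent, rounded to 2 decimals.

7.02%

Rearranging the constant-growth DDM: r = D₁/P₀ + g.
D₁ = 3.05 × (1 + 0.038) = 3.1659.
r = 3.1659 / 98.31 + 0.038 = 0.03220 + 0.038 = 0.07020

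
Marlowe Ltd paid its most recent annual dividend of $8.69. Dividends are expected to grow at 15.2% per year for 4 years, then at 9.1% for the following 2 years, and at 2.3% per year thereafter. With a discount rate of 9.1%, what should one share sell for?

$224.02

Three-stage DDM. Project D₁…D_6; terminal Gordon value at t=6 with g = 0.023; discount at r = 0.091.
D_1 = 10.0109
D_2 = 11.5325
D_3 = 13.2855
D_4 = 15.3049
D_5 = 16.6976
D_6 = 18.2171
TV_6 = 18.6361/(0.091−0.023) = 274.0602
P₀ = Σ Dₜ/(1+r)ᵗ + TV_6/(1+r)^6 = 224.0199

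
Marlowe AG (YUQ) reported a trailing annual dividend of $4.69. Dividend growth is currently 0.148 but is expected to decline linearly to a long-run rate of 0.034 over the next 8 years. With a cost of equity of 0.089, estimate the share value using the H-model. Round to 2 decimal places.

$127.06

H-model: P₀ = D₀[(1+g_L) + H(g_S−g_L)]/(r−g_L), with H = 8/2 = 4.
P₀ = 4.69 × [(1+0.034) + 4×(0.148−0.034)] / (0.089−0.034)
   = 4.69 × 1.4900 / 0.055 = 127.0564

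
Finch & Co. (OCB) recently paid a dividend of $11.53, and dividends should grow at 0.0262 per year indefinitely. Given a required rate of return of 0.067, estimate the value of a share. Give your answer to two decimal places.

Gordon growth model: P₀ = D₁/(r − g). D₁ = 11.53 × (1 + 0.0262) = 11.8321.
P₀ = 11.8321 / (0.067 − 0.0262) = 11.8321 / 0.0408 = 290.0021

$290.00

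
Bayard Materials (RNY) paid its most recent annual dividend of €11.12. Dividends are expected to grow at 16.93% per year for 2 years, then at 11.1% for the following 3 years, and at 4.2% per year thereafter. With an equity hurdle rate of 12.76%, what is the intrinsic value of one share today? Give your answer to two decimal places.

Three-stage DDM. Project D₁…D_5; terminal Gordon value at t=5 with g = 0.042; discount at r = 0.1276.
D_1 = 13.0026
D_2 = 15.2040
D_3 = 16.8916
D_4 = 18.7666
D_5 = 20.8497
TV_5 = 21.7253/(0.1276−0.042) = 253.8007
P₀ = Σ Dₜ/(1+r)ᵗ + TV_5/(1+r)^5 = 197.5411

€197.54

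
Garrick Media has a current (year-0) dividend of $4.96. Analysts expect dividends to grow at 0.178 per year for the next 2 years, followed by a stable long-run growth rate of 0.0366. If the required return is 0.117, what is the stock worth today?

$81.87

Two-stage DDM. Project D₁…D_2 at 0.178, terminal growth 0.0366, discount at r = 0.117.
D_1 = 5.8429
D_2 = 6.8829
Terminal value at t=2: TV = D_3/(r−g) = 7.1348/(0.117−0.0366) = 88.7416
P₀ = 5.8429/(1+0.117)^1 + 6.8829/(1+0.117)^2 + 88.7416/(1+0.117)^2 = 81.8722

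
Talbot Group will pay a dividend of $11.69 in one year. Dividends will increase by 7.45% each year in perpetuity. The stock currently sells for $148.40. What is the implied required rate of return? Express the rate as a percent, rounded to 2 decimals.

Rearranging the constant-growth DDM: r = D₁/P₀ + g.
r = 11.6900 / 148.40 + 0.0745 = 0.07877 + 0.0745 = 0.15327

15.33%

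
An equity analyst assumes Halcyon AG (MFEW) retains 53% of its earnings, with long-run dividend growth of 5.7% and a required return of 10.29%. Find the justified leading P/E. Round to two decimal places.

10.24

Payout ratio b = 1 − 0.53 = 0.47.
Justified leading P/E = b/(r−g) = 0.47/(0.1029−0.057) = 10.2397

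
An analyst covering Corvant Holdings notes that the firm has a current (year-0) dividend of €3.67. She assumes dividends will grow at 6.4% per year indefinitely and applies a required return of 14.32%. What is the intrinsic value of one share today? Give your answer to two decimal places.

Gordon growth model: P₀ = D₁/(r − g). D₁ = 3.67 × (1 + 0.064) = 3.9049.
P₀ = 3.9049 / (0.1432 − 0.064) = 3.9049 / 0.0792 = 49.3040

€49.30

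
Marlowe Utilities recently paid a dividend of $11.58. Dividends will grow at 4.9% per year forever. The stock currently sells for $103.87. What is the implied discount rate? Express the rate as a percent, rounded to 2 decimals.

Rearranging the constant-growth DDM: r = D₁/P₀ + g.
D₁ = 11.58 × (1 + 0.049) = 12.1474.
r = 12.1474 / 103.87 + 0.049 = 0.11695 + 0.049 = 0.16595

16.59%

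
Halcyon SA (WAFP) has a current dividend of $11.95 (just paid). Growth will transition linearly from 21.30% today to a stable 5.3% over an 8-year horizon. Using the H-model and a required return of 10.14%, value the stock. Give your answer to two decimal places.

$418.00

H-model: P₀ = D₀[(1+g_L) + H(g_S−g_L)]/(r−g_L), with H = 8/2 = 4.
P₀ = 11.95 × [(1+0.053) + 4×(0.213−0.053)] / (0.1014−0.053)
   = 11.95 × 1.6930 / 0.0484 = 418.0031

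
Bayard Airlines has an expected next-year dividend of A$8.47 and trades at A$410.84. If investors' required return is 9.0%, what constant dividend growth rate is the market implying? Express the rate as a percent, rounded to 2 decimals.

6.94%

From P₀ = D₁/(r − g), the implied growth is g = r − D₁/P₀.
g = 0.09 − 8.47/410.84 = 0.09 − 0.02062 = 0.06938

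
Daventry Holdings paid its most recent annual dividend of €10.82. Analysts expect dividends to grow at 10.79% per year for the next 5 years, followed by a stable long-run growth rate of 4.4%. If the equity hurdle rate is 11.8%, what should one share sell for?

Two-stage DDM. Project D₁…D_5 at 0.1079, terminal growth 0.044, discount at r = 0.118.
D_1 = 11.9875
D_2 = 13.2809
D_3 = 14.7139
D_4 = 16.3016
D_5 = 18.0605
Terminal value at t=5: TV = D_6/(r−g) = 18.8552/(0.118−0.044) = 254.7997
P₀ = 11.9875/(1+0.118)^1 + 13.2809/(1+0.118)^2 + 14.7139/(1+0.118)^3 + 16.3016/(1+0.118)^4 + 18.0605/(1+0.118)^5 + 254.7997/(1+0.118)^5 = 198.5293

€198.53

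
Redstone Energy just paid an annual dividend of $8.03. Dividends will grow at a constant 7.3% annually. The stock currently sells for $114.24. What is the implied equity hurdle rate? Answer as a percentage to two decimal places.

14.84%

Rearranging the constant-growth DDM: r = D₁/P₀ + g.
D₁ = 8.03 × (1 + 0.073) = 8.6162.
r = 8.6162 / 114.24 + 0.073 = 0.07542 + 0.073 = 0.14842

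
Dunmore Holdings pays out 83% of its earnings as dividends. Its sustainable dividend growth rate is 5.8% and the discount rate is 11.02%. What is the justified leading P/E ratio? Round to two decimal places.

15.90

Justified leading P/E = b/(r−g) = 0.83/(0.1102−0.058) = 15.9004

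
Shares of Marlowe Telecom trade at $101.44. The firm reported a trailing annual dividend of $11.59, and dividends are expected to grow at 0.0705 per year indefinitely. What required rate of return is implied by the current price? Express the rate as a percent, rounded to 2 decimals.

Rearranging the constant-growth DDM: r = D₁/P₀ + g.
D₁ = 11.59 × (1 + 0.0705) = 12.4071.
r = 12.4071 / 101.44 + 0.0705 = 0.12231 + 0.0705 = 0.19281

19.28%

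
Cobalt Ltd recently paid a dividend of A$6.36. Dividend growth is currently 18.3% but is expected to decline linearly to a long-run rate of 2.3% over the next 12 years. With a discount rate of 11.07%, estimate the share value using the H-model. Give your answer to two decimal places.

H-model: P₀ = D₀[(1+g_L) + H(g_S−g_L)]/(r−g_L), with H = 12/2 = 6.
P₀ = 6.36 × [(1+0.023) + 6×(0.183−0.023)] / (0.1107−0.023)
   = 6.36 × 1.9830 / 0.0877 = 143.8071

A$143.81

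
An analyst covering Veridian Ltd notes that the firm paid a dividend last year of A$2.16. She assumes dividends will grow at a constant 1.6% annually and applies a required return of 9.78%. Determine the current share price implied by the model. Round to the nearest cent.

A$26.83

Gordon growth model: P₀ = D₁/(r − g). D₁ = 2.16 × (1 + 0.016) = 2.1946.
P₀ = 2.1946 / (0.0978 − 0.016) = 2.1946 / 0.0818 = 26.8284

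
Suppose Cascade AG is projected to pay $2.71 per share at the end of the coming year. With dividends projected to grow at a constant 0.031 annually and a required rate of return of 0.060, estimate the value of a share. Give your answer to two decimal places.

$93.45

Gordon growth model: P₀ = D₁/(r − g), with D₁ = 2.71 given directly.
P₀ = 2.7100 / (0.06 − 0.031) = 2.7100 / 0.029 = 93.4483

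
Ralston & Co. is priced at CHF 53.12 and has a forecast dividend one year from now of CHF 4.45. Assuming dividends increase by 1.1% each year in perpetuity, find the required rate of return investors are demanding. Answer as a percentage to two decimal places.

Rearranging the constant-growth DDM: r = D₁/P₀ + g.
r = 4.4500 / 53.12 + 0.011 = 0.08377 + 0.011 = 0.09477

9.48%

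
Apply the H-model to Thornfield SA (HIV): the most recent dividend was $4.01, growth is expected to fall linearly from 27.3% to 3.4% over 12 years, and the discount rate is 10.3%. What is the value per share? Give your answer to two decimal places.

$143.43

H-model: P₀ = D₀[(1+g_L) + H(g_S−g_L)]/(r−g_L), with H = 12/2 = 6.
P₀ = 4.01 × [(1+0.034) + 6×(0.273−0.034)] / (0.103−0.034)
   = 4.01 × 2.4680 / 0.069 = 143.4301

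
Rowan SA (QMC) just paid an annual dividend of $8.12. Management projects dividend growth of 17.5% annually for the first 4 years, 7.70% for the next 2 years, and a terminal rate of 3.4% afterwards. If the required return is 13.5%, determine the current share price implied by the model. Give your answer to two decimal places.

$138.67

Three-stage DDM. Project D₁…D_6; terminal Gordon value at t=6 with g = 0.034; discount at r = 0.135.
D_1 = 9.5410
D_2 = 11.2107
D_3 = 13.1725
D_4 = 15.4777
D_5 = 16.6695
D_6 = 17.9531
TV_6 = 18.5635/(0.135−0.034) = 183.7969
P₀ = Σ Dₜ/(1+r)ᵗ + TV_6/(1+r)^6 = 138.6653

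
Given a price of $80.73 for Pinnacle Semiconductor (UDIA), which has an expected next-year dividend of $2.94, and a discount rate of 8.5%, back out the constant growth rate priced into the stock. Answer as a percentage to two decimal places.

From P₀ = D₁/(r − g), the implied growth is g = r − D₁/P₀.
g = 0.085 − 2.94/80.73 = 0.085 − 0.03642 = 0.04858

4.86%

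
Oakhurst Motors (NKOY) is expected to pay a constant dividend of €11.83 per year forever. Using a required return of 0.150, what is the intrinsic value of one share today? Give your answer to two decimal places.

€78.87

Zero-growth DDM (perpetuity): P₀ = D/r = 11.83 / 0.15 = 78.8667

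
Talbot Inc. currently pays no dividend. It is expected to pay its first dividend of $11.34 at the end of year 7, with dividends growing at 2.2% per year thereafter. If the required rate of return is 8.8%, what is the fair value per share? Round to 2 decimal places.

Deferred-dividend DDM. At t=6 the remaining stream is a growing perpetuity with first payment D_7 = 11.34.
V_6 = D_7/(r−g) = 11.34/(0.088−0.022) = 171.8182
P₀ = V_6/(1+r)^6 = 171.8182/(1+0.088)^6 = 103.5847

$103.58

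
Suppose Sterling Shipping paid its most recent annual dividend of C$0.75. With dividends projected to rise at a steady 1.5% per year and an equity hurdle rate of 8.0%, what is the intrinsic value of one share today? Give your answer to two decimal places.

Gordon growth model: P₀ = D₁/(r − g). D₁ = 0.75 × (1 + 0.015) = 0.7612.
P₀ = 0.7612 / (0.08 − 0.015) = 0.7612 / 0.065 = 11.7115

C$11.71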